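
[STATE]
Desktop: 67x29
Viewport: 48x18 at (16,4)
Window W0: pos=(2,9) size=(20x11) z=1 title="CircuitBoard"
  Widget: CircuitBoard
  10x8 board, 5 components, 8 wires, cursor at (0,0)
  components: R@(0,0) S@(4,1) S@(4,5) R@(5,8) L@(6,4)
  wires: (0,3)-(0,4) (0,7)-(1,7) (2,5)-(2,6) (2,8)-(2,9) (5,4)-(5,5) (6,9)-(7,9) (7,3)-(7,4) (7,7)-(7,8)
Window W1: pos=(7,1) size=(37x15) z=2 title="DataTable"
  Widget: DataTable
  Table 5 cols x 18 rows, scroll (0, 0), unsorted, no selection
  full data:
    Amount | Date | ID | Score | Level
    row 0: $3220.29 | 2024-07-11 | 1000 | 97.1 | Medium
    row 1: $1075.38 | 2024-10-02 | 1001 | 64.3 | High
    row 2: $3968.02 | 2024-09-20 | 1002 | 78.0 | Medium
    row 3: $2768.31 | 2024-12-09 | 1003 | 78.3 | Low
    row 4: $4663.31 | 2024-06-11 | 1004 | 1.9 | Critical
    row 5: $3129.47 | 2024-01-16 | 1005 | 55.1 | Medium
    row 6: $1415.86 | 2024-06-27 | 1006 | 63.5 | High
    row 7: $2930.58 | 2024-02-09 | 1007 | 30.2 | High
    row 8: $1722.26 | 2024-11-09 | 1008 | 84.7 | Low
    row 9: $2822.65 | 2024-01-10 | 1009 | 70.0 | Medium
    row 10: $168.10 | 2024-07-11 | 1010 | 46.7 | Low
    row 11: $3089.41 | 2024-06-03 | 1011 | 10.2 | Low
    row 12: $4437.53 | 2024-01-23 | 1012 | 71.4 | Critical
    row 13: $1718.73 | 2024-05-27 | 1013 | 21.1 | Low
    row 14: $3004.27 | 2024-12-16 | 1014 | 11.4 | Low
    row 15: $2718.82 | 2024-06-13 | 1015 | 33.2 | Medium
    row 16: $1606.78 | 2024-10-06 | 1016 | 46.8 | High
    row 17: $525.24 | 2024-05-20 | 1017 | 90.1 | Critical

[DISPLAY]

│Date      │ID  │Score│Leve┃                    
┼──────────┼────┼─────┼────┃                    
│2024-07-11│1000│97.1 │Medi┃                    
│2024-10-02│1001│64.3 │High┃                    
│2024-09-20│1002│78.0 │Medi┃                    
│2024-12-09│1003│78.3 │Low ┃                    
│2024-06-11│1004│1.9  │Crit┃                    
│2024-01-16│1005│55.1 │Medi┃                    
│2024-06-27│1006│63.5 │High┃                    
│2024-02-09│1007│30.2 │High┃                    
│2024-11-09│1008│84.7 │Low ┃                    
━━━━━━━━━━━━━━━━━━━━━━━━━━━┛                    
     ┃                                          
     ┃                                          
     ┃                                          
━━━━━┛                                          
                                                
                                                


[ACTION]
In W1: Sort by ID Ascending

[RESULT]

│Date      │ID ▲│Score│Leve┃                    
┼──────────┼────┼─────┼────┃                    
│2024-07-11│1000│97.1 │Medi┃                    
│2024-10-02│1001│64.3 │High┃                    
│2024-09-20│1002│78.0 │Medi┃                    
│2024-12-09│1003│78.3 │Low ┃                    
│2024-06-11│1004│1.9  │Crit┃                    
│2024-01-16│1005│55.1 │Medi┃                    
│2024-06-27│1006│63.5 │High┃                    
│2024-02-09│1007│30.2 │High┃                    
│2024-11-09│1008│84.7 │Low ┃                    
━━━━━━━━━━━━━━━━━━━━━━━━━━━┛                    
     ┃                                          
     ┃                                          
     ┃                                          
━━━━━┛                                          
                                                
                                                


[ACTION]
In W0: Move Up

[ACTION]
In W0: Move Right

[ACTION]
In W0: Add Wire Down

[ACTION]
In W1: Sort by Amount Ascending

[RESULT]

│Date      │ID  │Score│Leve┃                    
┼──────────┼────┼─────┼────┃                    
│2024-07-11│1010│46.7 │Low ┃                    
│2024-05-20│1017│90.1 │Crit┃                    
│2024-10-02│1001│64.3 │High┃                    
│2024-06-27│1006│63.5 │High┃                    
│2024-10-06│1016│46.8 │High┃                    
│2024-05-27│1013│21.1 │Low ┃                    
│2024-11-09│1008│84.7 │Low ┃                    
│2024-06-13│1015│33.2 │Medi┃                    
│2024-12-09│1003│78.3 │Low ┃                    
━━━━━━━━━━━━━━━━━━━━━━━━━━━┛                    
     ┃                                          
     ┃                                          
     ┃                                          
━━━━━┛                                          
                                                
                                                


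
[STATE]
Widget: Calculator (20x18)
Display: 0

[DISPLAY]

                   0
┌───┬───┬───┬───┐   
│ 7 │ 8 │ 9 │ ÷ │   
├───┼───┼───┼───┤   
│ 4 │ 5 │ 6 │ × │   
├───┼───┼───┼───┤   
│ 1 │ 2 │ 3 │ - │   
├───┼───┼───┼───┤   
│ 0 │ . │ = │ + │   
├───┼───┼───┼───┤   
│ C │ MC│ MR│ M+│   
└───┴───┴───┴───┘   
                    
                    
                    
                    
                    
                    


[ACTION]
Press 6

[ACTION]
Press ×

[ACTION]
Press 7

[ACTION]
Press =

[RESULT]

                  42
┌───┬───┬───┬───┐   
│ 7 │ 8 │ 9 │ ÷ │   
├───┼───┼───┼───┤   
│ 4 │ 5 │ 6 │ × │   
├───┼───┼───┼───┤   
│ 1 │ 2 │ 3 │ - │   
├───┼───┼───┼───┤   
│ 0 │ . │ = │ + │   
├───┼───┼───┼───┤   
│ C │ MC│ MR│ M+│   
└───┴───┴───┴───┘   
                    
                    
                    
                    
                    
                    


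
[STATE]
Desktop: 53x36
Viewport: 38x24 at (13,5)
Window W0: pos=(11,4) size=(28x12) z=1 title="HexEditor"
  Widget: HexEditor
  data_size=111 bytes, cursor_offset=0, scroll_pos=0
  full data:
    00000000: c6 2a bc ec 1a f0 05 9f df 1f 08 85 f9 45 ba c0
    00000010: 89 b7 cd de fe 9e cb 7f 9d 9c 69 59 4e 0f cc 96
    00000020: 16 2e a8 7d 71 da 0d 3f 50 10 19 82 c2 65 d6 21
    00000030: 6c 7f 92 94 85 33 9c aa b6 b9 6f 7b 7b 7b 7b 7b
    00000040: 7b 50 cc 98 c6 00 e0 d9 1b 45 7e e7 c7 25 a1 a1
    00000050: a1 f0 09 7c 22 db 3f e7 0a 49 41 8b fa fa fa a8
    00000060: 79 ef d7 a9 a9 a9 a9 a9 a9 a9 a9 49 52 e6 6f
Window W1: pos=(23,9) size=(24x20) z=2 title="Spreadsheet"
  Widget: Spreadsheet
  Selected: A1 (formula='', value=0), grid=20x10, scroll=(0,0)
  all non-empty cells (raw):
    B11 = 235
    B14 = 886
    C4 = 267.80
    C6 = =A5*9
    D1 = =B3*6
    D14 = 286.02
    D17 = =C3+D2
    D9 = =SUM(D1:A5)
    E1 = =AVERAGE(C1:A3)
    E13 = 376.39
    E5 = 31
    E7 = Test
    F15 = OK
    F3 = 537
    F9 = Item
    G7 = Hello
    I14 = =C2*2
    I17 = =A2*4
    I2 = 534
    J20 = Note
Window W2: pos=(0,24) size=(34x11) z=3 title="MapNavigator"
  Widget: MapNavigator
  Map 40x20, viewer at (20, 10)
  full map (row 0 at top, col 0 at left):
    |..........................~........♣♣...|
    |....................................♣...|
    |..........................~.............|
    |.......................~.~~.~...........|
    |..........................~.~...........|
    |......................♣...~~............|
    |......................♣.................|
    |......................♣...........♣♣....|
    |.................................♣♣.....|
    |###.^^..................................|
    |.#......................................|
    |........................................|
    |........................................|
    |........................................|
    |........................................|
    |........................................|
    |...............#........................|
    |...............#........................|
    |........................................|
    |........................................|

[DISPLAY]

HexEditor                ┃            
─────────────────────────┨            
0000000  C6 2a bc ec 1a f┃            
0000010  89 b7 cd de fe 9┃            
0000020  1┏━━━━━━━━━━━━━━━━━━━━━━┓    
0000030  6┃ Spreadsheet          ┃    
0000040  7┠──────────────────────┨    
0000050  a┃A1:                   ┃    
0000060  7┃       A       B      ┃    
          ┃----------------------┃    
━━━━━━━━━━┃  1      [0]       0  ┃    
          ┃  2        0       0  ┃    
          ┃  3        0       0  ┃    
          ┃  4        0       0  ┃    
          ┃  5        0       0  ┃    
          ┃  6        0       0  ┃    
          ┃  7        0       0  ┃    
          ┃  8        0       0  ┃    
          ┃  9        0       0  ┃    
━━━━━━━━━━━━━━━━━━━━┓ 0       0  ┃    
r                   ┃ 0     235  ┃    
────────────────────┨ 0       0  ┃    
......♣...........♣♣┃ 0       0  ┃    
.................♣♣.┃━━━━━━━━━━━━┛    


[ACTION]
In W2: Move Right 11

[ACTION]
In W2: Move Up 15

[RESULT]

HexEditor                ┃            
─────────────────────────┨            
0000000  C6 2a bc ec 1a f┃            
0000010  89 b7 cd de fe 9┃            
0000020  1┏━━━━━━━━━━━━━━━━━━━━━━┓    
0000030  6┃ Spreadsheet          ┃    
0000040  7┠──────────────────────┨    
0000050  a┃A1:                   ┃    
0000060  7┃       A       B      ┃    
          ┃----------------------┃    
━━━━━━━━━━┃  1      [0]       0  ┃    
          ┃  2        0       0  ┃    
          ┃  3        0       0  ┃    
          ┃  4        0       0  ┃    
          ┃  5        0       0  ┃    
          ┃  6        0       0  ┃    
          ┃  7        0       0  ┃    
          ┃  8        0       0  ┃    
          ┃  9        0       0  ┃    
━━━━━━━━━━━━━━━━━━━━┓ 0       0  ┃    
r                   ┃ 0     235  ┃    
────────────────────┨ 0       0  ┃    
                    ┃ 0       0  ┃    
                    ┃━━━━━━━━━━━━┛    


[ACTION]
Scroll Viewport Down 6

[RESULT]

0000040  7┠──────────────────────┨    
0000050  a┃A1:                   ┃    
0000060  7┃       A       B      ┃    
          ┃----------------------┃    
━━━━━━━━━━┃  1      [0]       0  ┃    
          ┃  2        0       0  ┃    
          ┃  3        0       0  ┃    
          ┃  4        0       0  ┃    
          ┃  5        0       0  ┃    
          ┃  6        0       0  ┃    
          ┃  7        0       0  ┃    
          ┃  8        0       0  ┃    
          ┃  9        0       0  ┃    
━━━━━━━━━━━━━━━━━━━━┓ 0       0  ┃    
r                   ┃ 0     235  ┃    
────────────────────┨ 0       0  ┃    
                    ┃ 0       0  ┃    
                    ┃━━━━━━━━━━━━┛    
                    ┃                 
....@...♣♣...       ┃                 
.........♣...       ┃                 
.............       ┃                 
.~...........       ┃                 
━━━━━━━━━━━━━━━━━━━━┛                 


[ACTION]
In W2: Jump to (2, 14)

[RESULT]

0000040  7┠──────────────────────┨    
0000050  a┃A1:                   ┃    
0000060  7┃       A       B      ┃    
          ┃----------------------┃    
━━━━━━━━━━┃  1      [0]       0  ┃    
          ┃  2        0       0  ┃    
          ┃  3        0       0  ┃    
          ┃  4        0       0  ┃    
          ┃  5        0       0  ┃    
          ┃  6        0       0  ┃    
          ┃  7        0       0  ┃    
          ┃  8        0       0  ┃    
          ┃  9        0       0  ┃    
━━━━━━━━━━━━━━━━━━━━┓ 0       0  ┃    
r                   ┃ 0     235  ┃    
────────────────────┨ 0       0  ┃    
  ..................┃ 0       0  ┃    
  ..................┃━━━━━━━━━━━━┛    
  ..................┃                 
  ..@...............┃                 
  ..................┃                 
  ...............#..┃                 
  ...............#..┃                 
━━━━━━━━━━━━━━━━━━━━┛                 


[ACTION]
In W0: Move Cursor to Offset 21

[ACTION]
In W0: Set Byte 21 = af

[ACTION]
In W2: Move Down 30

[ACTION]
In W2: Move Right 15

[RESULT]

0000040  7┠──────────────────────┨    
0000050  a┃A1:                   ┃    
0000060  7┃       A       B      ┃    
          ┃----------------------┃    
━━━━━━━━━━┃  1      [0]       0  ┃    
          ┃  2        0       0  ┃    
          ┃  3        0       0  ┃    
          ┃  4        0       0  ┃    
          ┃  5        0       0  ┃    
          ┃  6        0       0  ┃    
          ┃  7        0       0  ┃    
          ┃  8        0       0  ┃    
          ┃  9        0       0  ┃    
━━━━━━━━━━━━━━━━━━━━┓ 0       0  ┃    
r                   ┃ 0     235  ┃    
────────────────────┨ 0       0  ┃    
..#.................┃ 0       0  ┃    
..#.................┃━━━━━━━━━━━━┛    
....................┃                 
....@...............┃                 
                    ┃                 
                    ┃                 
                    ┃                 
━━━━━━━━━━━━━━━━━━━━┛                 


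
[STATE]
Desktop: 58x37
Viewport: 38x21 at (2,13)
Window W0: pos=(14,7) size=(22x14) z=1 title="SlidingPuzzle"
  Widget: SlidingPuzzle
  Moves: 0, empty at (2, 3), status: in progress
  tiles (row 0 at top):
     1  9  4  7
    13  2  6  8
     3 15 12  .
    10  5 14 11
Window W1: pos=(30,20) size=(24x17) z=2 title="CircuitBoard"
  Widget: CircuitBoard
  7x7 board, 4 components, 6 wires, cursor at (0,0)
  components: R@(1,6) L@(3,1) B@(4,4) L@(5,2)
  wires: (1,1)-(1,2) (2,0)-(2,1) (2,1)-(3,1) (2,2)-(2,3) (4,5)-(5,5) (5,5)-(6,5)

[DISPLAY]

            ┃│ 13 │  2 │  6 │  8 ┃    
            ┃├────┼────┼────┼────┃    
            ┃│  3 │ 15 │ 12 │    ┃    
            ┃├────┼────┼────┼────┃    
            ┃│ 10 │  5 │ 14 │ 11 ┃    
            ┃└────┴────┴────┴────┃    
            ┃Moves: 0            ┃    
            ┗━━━━━━━━━━━━━━━┏━━━━━━━━━
                            ┃ CircuitB
                            ┠─────────
                            ┃   0 1 2 
                            ┃0  [.]   
                            ┃         
                            ┃1       ·
                            ┃         
                            ┃2   · ─ ·
                            ┃        │
                            ┃3       L
                            ┃         
                            ┃4        
                            ┃         


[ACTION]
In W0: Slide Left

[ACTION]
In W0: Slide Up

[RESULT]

            ┃│ 13 │  2 │  6 │  8 ┃    
            ┃├────┼────┼────┼────┃    
            ┃│  3 │ 15 │ 12 │ 11 ┃    
            ┃├────┼────┼────┼────┃    
            ┃│ 10 │  5 │ 14 │    ┃    
            ┃└────┴────┴────┴────┃    
            ┃Moves: 1            ┃    
            ┗━━━━━━━━━━━━━━━┏━━━━━━━━━
                            ┃ CircuitB
                            ┠─────────
                            ┃   0 1 2 
                            ┃0  [.]   
                            ┃         
                            ┃1       ·
                            ┃         
                            ┃2   · ─ ·
                            ┃        │
                            ┃3       L
                            ┃         
                            ┃4        
                            ┃         


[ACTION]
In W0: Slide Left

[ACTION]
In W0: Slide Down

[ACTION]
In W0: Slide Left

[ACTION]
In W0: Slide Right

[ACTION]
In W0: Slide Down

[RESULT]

            ┃│ 13 │  2 │    │  8 ┃    
            ┃├────┼────┼────┼────┃    
            ┃│  3 │ 15 │  6 │ 12 ┃    
            ┃├────┼────┼────┼────┃    
            ┃│ 10 │  5 │ 14 │ 11 ┃    
            ┃└────┴────┴────┴────┃    
            ┃Moves: 4            ┃    
            ┗━━━━━━━━━━━━━━━┏━━━━━━━━━
                            ┃ CircuitB
                            ┠─────────
                            ┃   0 1 2 
                            ┃0  [.]   
                            ┃         
                            ┃1       ·
                            ┃         
                            ┃2   · ─ ·
                            ┃        │
                            ┃3       L
                            ┃         
                            ┃4        
                            ┃         


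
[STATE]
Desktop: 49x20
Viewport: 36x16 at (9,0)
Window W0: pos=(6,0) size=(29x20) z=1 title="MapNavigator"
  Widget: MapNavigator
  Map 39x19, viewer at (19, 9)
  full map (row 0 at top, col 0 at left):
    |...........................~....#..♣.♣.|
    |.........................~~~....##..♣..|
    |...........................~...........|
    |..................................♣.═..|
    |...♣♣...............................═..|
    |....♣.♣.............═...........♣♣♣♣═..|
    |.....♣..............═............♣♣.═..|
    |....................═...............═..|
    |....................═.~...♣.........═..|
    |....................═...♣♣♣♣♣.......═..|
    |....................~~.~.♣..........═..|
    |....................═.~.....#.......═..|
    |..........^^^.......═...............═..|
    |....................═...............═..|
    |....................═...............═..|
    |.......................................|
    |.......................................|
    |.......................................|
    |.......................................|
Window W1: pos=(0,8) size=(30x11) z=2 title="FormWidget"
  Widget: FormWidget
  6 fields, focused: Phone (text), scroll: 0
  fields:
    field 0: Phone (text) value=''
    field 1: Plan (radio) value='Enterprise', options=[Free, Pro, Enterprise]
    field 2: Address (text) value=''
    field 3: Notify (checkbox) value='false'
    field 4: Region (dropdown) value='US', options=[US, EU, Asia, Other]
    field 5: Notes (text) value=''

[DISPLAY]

━━━━━━━━━━━━━━━━━━━━━━━━━┓          
apNavigator              ┃          
─────────────────────────┨          
.................~~~....#┃          
...................~.....┃          
.........................┃          
.........................┃          
............═...........♣┃          
━━━━━━━━━━━━━━━━━━━━┓....┃          
get                 ┃....┃          
────────────────────┨....┃          
      [            ]┃....┃          
      ( ) Free  ( ) ┃....┃          
s:    [            ]┃....┃          
:     [ ]           ┃....┃          
:     [US         ▼]┃....┃          


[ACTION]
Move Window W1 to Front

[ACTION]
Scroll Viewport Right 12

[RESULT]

━━━━━━━━━━━━━━━━━━━━━┓              
vigator              ┃              
─────────────────────┨              
.............~~~....#┃              
...............~.....┃              
.....................┃              
.....................┃              
........═...........♣┃              
━━━━━━━━━━━━━━━━┓....┃              
                ┃....┃              
────────────────┨....┃              
  [            ]┃....┃              
  ( ) Free  ( ) ┃....┃              
  [            ]┃....┃              
  [ ]           ┃....┃              
  [US         ▼]┃....┃              


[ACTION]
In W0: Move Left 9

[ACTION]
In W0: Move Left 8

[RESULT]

━━━━━━━━━━━━━━━━━━━━━┓              
vigator              ┃              
─────────────────────┨              
     ................┃              
     ................┃              
     ................┃              
     ...♣♣...........┃              
     ....♣.♣.........┃              
━━━━━━━━━━━━━━━━┓....┃              
                ┃....┃              
────────────────┨....┃              
  [            ]┃....┃              
  ( ) Free  ( ) ┃....┃              
  [            ]┃....┃              
  [ ]           ┃^...┃              
  [US         ▼]┃....┃              


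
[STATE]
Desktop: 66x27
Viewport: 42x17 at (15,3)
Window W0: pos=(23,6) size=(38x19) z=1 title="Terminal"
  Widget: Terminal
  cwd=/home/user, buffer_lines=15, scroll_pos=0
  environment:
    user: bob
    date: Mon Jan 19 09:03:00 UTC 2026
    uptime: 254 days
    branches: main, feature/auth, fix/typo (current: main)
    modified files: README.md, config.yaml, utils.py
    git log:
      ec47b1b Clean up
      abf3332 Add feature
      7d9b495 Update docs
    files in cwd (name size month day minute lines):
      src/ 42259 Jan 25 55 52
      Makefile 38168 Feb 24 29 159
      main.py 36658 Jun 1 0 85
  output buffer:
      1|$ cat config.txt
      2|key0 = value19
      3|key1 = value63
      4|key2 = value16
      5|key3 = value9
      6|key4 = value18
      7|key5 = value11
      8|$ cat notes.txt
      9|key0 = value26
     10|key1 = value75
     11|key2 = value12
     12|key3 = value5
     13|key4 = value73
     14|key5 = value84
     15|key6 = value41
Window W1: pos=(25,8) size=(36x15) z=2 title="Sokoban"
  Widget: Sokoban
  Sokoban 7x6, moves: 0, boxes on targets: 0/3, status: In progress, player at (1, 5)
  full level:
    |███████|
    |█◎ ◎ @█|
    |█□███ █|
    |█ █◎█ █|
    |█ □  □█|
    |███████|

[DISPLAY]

                                          
                                          
                                          
        ┏━━━━━━━━━━━━━━━━━━━━━━━━━━━━━━━━━
        ┃ Terminal                        
        ┠─┏━━━━━━━━━━━━━━━━━━━━━━━━━━━━━━━
        ┃$┃ Sokoban                       
        ┃k┠───────────────────────────────
        ┃k┃███████                        
        ┃k┃█◎ ◎ @█                        
        ┃k┃█□███ █                        
        ┃k┃█ █◎█ █                        
        ┃k┃█ □  □█                        
        ┃$┃███████                        
        ┃k┃Moves: 0  0/3                  
        ┃k┃                               
        ┃k┃                               


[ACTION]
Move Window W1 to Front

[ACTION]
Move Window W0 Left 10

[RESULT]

                                          
                                          
                                          
━━━━━━━━━━━━━━━━━━━━━━━━━━━━━━━━━━━┓      
Terminal                           ┃      
──────────┏━━━━━━━━━━━━━━━━━━━━━━━━━━━━━━━
 cat confi┃ Sokoban                       
ey0 = valu┠───────────────────────────────
ey1 = valu┃███████                        
ey2 = valu┃█◎ ◎ @█                        
ey3 = valu┃█□███ █                        
ey4 = valu┃█ █◎█ █                        
ey5 = valu┃█ □  □█                        
 cat notes┃███████                        
ey0 = valu┃Moves: 0  0/3                  
ey1 = valu┃                               
ey2 = valu┃                               


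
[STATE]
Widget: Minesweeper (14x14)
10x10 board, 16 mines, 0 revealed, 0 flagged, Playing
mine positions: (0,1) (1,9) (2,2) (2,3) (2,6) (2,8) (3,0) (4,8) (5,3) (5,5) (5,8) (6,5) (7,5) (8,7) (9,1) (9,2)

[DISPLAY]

■■■■■■■■■■    
■■■■■■■■■■    
■■■■■■■■■■    
■■■■■■■■■■    
■■■■■■■■■■    
■■■■■■■■■■    
■■■■■■■■■■    
■■■■■■■■■■    
■■■■■■■■■■    
■■■■■■■■■■    
              
              
              
              


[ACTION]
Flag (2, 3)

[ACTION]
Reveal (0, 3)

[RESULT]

■■1     1■    
■■3211122■    
■■■⚑■■■■■■    
■■■■■■■■■■    
■■■■■■■■■■    
■■■■■■■■■■    
■■■■■■■■■■    
■■■■■■■■■■    
■■■■■■■■■■    
■■■■■■■■■■    
              
              
              
              


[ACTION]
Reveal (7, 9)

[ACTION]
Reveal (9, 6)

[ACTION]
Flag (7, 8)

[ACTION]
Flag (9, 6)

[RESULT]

■■1     1■    
■■3211122■    
■■■⚑■■■■■■    
■■■■■■■■■■    
■■■■■■■■■■    
■■■■■■■■■■    
■■■■■■■■11    
■■■■■■■■1     
■■■■■■■■1     
■■■■■■1■1     
              
              
              
              


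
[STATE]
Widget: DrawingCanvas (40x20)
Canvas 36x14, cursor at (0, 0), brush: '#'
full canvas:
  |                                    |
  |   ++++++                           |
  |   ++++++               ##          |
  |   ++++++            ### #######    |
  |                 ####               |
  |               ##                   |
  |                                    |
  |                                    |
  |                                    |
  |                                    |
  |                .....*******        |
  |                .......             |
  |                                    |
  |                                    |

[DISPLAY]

+                                       
   ++++++                               
   ++++++               ##              
   ++++++            ### #######        
                 ####                   
               ##                       
                                        
                                        
                                        
                                        
                .....*******            
                .......                 
                                        
                                        
                                        
                                        
                                        
                                        
                                        
                                        


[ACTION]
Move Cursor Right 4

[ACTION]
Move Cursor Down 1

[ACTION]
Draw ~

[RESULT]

                                        
   +~++++                               
   ++++++               ##              
   ++++++            ### #######        
                 ####                   
               ##                       
                                        
                                        
                                        
                                        
                .....*******            
                .......                 
                                        
                                        
                                        
                                        
                                        
                                        
                                        
                                        


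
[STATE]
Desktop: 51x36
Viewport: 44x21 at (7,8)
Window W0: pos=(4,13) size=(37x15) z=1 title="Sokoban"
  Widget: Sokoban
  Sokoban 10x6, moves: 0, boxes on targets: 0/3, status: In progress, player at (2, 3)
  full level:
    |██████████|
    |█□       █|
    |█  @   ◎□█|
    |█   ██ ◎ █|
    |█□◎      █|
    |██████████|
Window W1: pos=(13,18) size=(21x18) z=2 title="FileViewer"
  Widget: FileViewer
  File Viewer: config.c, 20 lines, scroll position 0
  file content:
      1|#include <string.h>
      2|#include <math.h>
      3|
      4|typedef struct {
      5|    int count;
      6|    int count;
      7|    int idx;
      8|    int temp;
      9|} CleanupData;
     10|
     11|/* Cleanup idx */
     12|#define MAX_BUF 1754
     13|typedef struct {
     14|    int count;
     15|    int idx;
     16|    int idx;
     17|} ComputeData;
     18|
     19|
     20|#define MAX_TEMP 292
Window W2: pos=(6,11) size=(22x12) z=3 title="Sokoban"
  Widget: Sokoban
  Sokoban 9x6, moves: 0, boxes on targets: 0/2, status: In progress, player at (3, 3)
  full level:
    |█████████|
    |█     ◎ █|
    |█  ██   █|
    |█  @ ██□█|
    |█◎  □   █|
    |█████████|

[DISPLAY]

                                            
                                            
                                            
━━━━━━━━━━━━━━━━━━━━┓                       
 Sokoban            ┃                       
────────────────────┨━━━━━━━━━━━━┓          
█████████           ┃            ┃          
█     ◎ █           ┃────────────┨          
█  ██   █           ┃            ┃          
█  @ ██□█           ┃            ┃          
█◎  □   █           ┃━━━━━┓      ┃          
█████████           ┃     ┃      ┃          
Moves: 0  0/2       ┃─────┨      ┃          
                    ┃ng.h▲┃      ┃          
━━━━━━━━━━━━━━━━━━━━┛.h> █┃      ┃          
      ┃                  ░┃      ┃          
      ┃typedef struct {  ░┃      ┃          
      ┃    int count;    ░┃      ┃          
      ┃    int count;    ░┃      ┃          
━━━━━━┃    int idx;      ░┃━━━━━━┛          
      ┃    int temp;     ░┃                 


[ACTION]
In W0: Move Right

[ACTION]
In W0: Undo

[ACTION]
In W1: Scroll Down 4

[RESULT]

                                            
                                            
                                            
━━━━━━━━━━━━━━━━━━━━┓                       
 Sokoban            ┃                       
────────────────────┨━━━━━━━━━━━━┓          
█████████           ┃            ┃          
█     ◎ █           ┃────────────┨          
█  ██   █           ┃            ┃          
█  @ ██□█           ┃            ┃          
█◎  □   █           ┃━━━━━┓      ┃          
█████████           ┃     ┃      ┃          
Moves: 0  0/2       ┃─────┨      ┃          
                    ┃    ▲┃      ┃          
━━━━━━━━━━━━━━━━━━━━┛    ░┃      ┃          
      ┃    int idx;      ░┃      ┃          
      ┃    int temp;     ░┃      ┃          
      ┃} CleanupData;    ░┃      ┃          
      ┃                  ░┃      ┃          
━━━━━━┃/* Cleanup idx */ ░┃━━━━━━┛          
      ┃#define MAX_BUF 17░┃                 


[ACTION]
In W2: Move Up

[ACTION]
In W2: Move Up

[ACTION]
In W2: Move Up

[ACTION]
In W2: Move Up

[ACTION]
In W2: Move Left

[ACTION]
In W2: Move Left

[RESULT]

                                            
                                            
                                            
━━━━━━━━━━━━━━━━━━━━┓                       
 Sokoban            ┃                       
────────────────────┨━━━━━━━━━━━━┓          
█████████           ┃            ┃          
█     ◎ █           ┃────────────┨          
█  ██   █           ┃            ┃          
█@   ██□█           ┃            ┃          
█◎  □   █           ┃━━━━━┓      ┃          
█████████           ┃     ┃      ┃          
Moves: 2  0/2       ┃─────┨      ┃          
                    ┃    ▲┃      ┃          
━━━━━━━━━━━━━━━━━━━━┛    ░┃      ┃          
      ┃    int idx;      ░┃      ┃          
      ┃    int temp;     ░┃      ┃          
      ┃} CleanupData;    ░┃      ┃          
      ┃                  ░┃      ┃          
━━━━━━┃/* Cleanup idx */ ░┃━━━━━━┛          
      ┃#define MAX_BUF 17░┃                 


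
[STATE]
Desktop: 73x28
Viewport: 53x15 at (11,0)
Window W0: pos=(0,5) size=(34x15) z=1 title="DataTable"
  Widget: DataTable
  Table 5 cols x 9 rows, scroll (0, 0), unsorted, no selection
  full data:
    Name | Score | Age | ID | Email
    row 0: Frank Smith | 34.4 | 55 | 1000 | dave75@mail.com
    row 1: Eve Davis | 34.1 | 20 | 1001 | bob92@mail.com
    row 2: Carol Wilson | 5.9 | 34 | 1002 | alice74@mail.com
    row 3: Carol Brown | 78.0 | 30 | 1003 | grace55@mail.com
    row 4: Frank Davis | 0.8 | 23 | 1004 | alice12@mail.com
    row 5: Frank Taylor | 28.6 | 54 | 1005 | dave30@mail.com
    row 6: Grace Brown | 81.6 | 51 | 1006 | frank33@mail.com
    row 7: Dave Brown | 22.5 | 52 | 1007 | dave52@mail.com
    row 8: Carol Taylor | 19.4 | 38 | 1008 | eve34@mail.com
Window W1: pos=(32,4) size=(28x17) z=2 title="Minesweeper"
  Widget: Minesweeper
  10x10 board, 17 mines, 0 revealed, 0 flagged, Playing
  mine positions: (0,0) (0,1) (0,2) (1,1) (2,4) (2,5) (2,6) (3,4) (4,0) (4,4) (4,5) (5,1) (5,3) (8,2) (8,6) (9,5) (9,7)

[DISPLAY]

                                                     
                                                     
                                                     
                                                     
                     ┏━━━━━━━━━━━━━━━━━━━━━━━━━━┓    
━━━━━━━━━━━━━━━━━━━━━┃ Minesweeper              ┃    
                     ┠──────────────────────────┨    
─────────────────────┃■■■■■■■■■■                ┃    
  │Score│Age│ID  │Ema┃■■■■■■■■■■                ┃    
──┼─────┼───┼────┼───┃■■■■■■■■■■                ┃    
h │34.4 │55 │1000│dav┃■■■■■■■■■■                ┃    
  │34.1 │20 │1001│bob┃■■■■■■■■■■                ┃    
on│5.9  │34 │1002│ali┃■■■■■■■■■■                ┃    
n │78.0 │30 │1003│gra┃■■■■■■■■■■                ┃    
s │0.8  │23 │1004│ali┃■■■■■■■■■■                ┃    


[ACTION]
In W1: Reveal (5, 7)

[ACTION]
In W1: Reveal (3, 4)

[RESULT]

                                                     
                                                     
                                                     
                                                     
                     ┏━━━━━━━━━━━━━━━━━━━━━━━━━━┓    
━━━━━━━━━━━━━━━━━━━━━┃ Minesweeper              ┃    
                     ┠──────────────────────────┨    
─────────────────────┃✹✹✹1                      ┃    
  │Score│Age│ID  │Ema┃■✹■22321                  ┃    
──┼─────┼───┼────┼───┃■■■■✹✹✹1                  ┃    
h │34.4 │55 │1000│dav┃■■■■✹■31                  ┃    
  │34.1 │20 │1001│bob┃✹■■■✹✹1                   ┃    
on│5.9  │34 │1002│ali┃■✹■✹321                   ┃    
n │78.0 │30 │1003│gra┃■■■11                     ┃    
s │0.8  │23 │1004│ali┃■■■1 111                  ┃    


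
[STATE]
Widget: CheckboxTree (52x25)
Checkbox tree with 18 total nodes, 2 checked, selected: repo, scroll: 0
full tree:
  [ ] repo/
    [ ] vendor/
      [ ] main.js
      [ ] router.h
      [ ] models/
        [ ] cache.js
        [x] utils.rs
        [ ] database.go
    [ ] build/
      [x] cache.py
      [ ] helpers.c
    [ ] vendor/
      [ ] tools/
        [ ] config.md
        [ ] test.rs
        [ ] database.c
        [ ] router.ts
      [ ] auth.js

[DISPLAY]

>[-] repo/                                          
   [-] vendor/                                      
     [ ] main.js                                    
     [ ] router.h                                   
     [-] models/                                    
       [ ] cache.js                                 
       [x] utils.rs                                 
       [ ] database.go                              
   [-] build/                                       
     [x] cache.py                                   
     [ ] helpers.c                                  
   [ ] vendor/                                      
     [ ] tools/                                     
       [ ] config.md                                
       [ ] test.rs                                  
       [ ] database.c                               
       [ ] router.ts                                
     [ ] auth.js                                    
                                                    
                                                    
                                                    
                                                    
                                                    
                                                    
                                                    


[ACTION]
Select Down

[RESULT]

 [-] repo/                                          
>  [-] vendor/                                      
     [ ] main.js                                    
     [ ] router.h                                   
     [-] models/                                    
       [ ] cache.js                                 
       [x] utils.rs                                 
       [ ] database.go                              
   [-] build/                                       
     [x] cache.py                                   
     [ ] helpers.c                                  
   [ ] vendor/                                      
     [ ] tools/                                     
       [ ] config.md                                
       [ ] test.rs                                  
       [ ] database.c                               
       [ ] router.ts                                
     [ ] auth.js                                    
                                                    
                                                    
                                                    
                                                    
                                                    
                                                    
                                                    


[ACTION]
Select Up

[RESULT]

>[-] repo/                                          
   [-] vendor/                                      
     [ ] main.js                                    
     [ ] router.h                                   
     [-] models/                                    
       [ ] cache.js                                 
       [x] utils.rs                                 
       [ ] database.go                              
   [-] build/                                       
     [x] cache.py                                   
     [ ] helpers.c                                  
   [ ] vendor/                                      
     [ ] tools/                                     
       [ ] config.md                                
       [ ] test.rs                                  
       [ ] database.c                               
       [ ] router.ts                                
     [ ] auth.js                                    
                                                    
                                                    
                                                    
                                                    
                                                    
                                                    
                                                    


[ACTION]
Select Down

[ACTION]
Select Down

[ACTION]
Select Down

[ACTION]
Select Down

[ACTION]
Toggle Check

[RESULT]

 [-] repo/                                          
   [-] vendor/                                      
     [ ] main.js                                    
     [ ] router.h                                   
>    [x] models/                                    
       [x] cache.js                                 
       [x] utils.rs                                 
       [x] database.go                              
   [-] build/                                       
     [x] cache.py                                   
     [ ] helpers.c                                  
   [ ] vendor/                                      
     [ ] tools/                                     
       [ ] config.md                                
       [ ] test.rs                                  
       [ ] database.c                               
       [ ] router.ts                                
     [ ] auth.js                                    
                                                    
                                                    
                                                    
                                                    
                                                    
                                                    
                                                    
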